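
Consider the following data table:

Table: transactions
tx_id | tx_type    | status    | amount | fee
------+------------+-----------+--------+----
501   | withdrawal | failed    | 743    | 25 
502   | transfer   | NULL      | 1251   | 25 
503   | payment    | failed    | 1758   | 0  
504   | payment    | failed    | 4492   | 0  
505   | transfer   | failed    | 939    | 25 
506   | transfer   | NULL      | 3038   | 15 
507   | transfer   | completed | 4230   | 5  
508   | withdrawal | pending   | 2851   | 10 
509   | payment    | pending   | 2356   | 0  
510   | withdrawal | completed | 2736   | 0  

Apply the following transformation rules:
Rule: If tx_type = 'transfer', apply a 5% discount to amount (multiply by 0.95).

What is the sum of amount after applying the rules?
23921.1

Step 1: Records with tx_type = 'transfer' have total amount = 9458
Step 2: Apply multiplier: 9458 × 0.95 = 8985.1
Step 3: Other records total: 14936
Step 4: Final sum = 8985.1 + 14936 = 23921.1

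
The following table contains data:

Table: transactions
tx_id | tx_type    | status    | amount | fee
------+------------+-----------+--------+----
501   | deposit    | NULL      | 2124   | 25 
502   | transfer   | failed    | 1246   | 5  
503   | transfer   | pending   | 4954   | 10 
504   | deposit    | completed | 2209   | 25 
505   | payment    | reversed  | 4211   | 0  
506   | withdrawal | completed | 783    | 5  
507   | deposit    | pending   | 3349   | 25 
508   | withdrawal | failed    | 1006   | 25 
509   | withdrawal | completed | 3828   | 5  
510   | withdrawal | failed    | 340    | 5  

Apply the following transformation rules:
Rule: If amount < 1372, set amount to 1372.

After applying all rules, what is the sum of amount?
26163

Step 1: 4 records have amount < 1372
Step 2: These records originally summed to 3375
Step 3: After setting to minimum: 4 × 1372 = 5488
Step 4: Unaffected records sum: 20675
Step 5: Final sum = 5488 + 20675 = 26163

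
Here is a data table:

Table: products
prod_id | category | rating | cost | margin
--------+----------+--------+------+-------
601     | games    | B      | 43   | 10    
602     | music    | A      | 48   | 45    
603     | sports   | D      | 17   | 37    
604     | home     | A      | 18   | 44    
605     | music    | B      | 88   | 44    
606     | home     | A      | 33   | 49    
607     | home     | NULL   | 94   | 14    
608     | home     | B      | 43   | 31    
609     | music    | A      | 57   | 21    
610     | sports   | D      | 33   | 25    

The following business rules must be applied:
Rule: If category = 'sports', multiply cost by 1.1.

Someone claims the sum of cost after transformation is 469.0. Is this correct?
No, the correct result is 479.0.

Step 1: Calculate the correct sum after transformation
Step 2: Apply multiplier 1.1 to records where category = 'sports'
Step 3: Correct result = 479.0
Step 4: Claimed result = 469.0
Step 5: 479.0 ≠ 469.0
Conclusion: The claimed result is incorrect. The correct answer is 479.0.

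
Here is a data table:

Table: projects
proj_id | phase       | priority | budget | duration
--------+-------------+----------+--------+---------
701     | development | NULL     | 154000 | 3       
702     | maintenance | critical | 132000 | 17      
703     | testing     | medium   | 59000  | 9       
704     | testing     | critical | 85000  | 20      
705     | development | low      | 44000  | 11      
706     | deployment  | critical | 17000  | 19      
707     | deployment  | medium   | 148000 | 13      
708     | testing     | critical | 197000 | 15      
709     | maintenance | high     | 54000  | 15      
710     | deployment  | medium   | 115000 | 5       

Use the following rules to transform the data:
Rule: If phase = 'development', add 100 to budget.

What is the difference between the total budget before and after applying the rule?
200

Step 1: Original sum of budget = 1005000
Step 2: 2 records have phase = 'development'
Step 3: Each affected record changes by 100
Step 4: Total change = 2 × 100 = 200
Step 5: New sum = 1005000 + 200 = 1005200
Step 6: Difference = |1005200 - 1005000| = 200
        (Sum increased by 200)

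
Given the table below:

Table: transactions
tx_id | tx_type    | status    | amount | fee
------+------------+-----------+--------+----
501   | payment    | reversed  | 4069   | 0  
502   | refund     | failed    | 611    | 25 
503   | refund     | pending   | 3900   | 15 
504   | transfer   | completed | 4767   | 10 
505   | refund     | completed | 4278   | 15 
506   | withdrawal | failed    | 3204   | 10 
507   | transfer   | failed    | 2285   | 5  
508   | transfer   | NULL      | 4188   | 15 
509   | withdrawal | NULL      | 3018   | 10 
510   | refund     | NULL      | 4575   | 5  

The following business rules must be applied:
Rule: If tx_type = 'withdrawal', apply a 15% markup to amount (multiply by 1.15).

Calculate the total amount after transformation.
35828.3

Step 1: Records with tx_type = 'withdrawal' have total amount = 6222
Step 2: Apply multiplier: 6222 × 1.15 = 7155.3
Step 3: Other records total: 28673
Step 4: Final sum = 7155.3 + 28673 = 35828.3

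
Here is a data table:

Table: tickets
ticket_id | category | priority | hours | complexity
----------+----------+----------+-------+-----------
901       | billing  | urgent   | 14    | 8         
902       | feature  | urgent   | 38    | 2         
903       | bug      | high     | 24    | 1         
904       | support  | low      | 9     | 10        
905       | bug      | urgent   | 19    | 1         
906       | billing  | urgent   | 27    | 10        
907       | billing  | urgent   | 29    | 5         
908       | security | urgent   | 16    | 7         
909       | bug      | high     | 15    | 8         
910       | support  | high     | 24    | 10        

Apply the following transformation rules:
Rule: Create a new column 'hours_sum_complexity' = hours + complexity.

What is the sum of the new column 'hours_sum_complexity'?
277

Step 1: For each record, compute hours + complexity
Example calculations:
  14 + 8 = 22
  38 + 2 = 40
  24 + 1 = 25
  ...
Step 2: Sum all derived values
Step 3: Total = 277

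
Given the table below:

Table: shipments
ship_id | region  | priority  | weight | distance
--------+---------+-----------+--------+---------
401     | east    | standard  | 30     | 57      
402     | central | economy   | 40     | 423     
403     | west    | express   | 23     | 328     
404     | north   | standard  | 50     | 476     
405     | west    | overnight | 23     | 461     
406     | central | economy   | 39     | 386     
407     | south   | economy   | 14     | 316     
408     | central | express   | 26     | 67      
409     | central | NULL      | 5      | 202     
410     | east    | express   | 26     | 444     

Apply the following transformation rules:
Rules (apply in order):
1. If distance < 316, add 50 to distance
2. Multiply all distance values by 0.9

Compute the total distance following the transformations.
2979.0

Step 1: Apply Rule 1 - Add 50 to records with distance < 316
  - 3 records affected: 326 + (3 × 50) = 476
  - Unaffected records: 2834
  - Sum after Rule 1: 3310
Step 2: Apply Rule 2 - Multiply all by 0.9
  - 3310 × 0.9 = 2979.0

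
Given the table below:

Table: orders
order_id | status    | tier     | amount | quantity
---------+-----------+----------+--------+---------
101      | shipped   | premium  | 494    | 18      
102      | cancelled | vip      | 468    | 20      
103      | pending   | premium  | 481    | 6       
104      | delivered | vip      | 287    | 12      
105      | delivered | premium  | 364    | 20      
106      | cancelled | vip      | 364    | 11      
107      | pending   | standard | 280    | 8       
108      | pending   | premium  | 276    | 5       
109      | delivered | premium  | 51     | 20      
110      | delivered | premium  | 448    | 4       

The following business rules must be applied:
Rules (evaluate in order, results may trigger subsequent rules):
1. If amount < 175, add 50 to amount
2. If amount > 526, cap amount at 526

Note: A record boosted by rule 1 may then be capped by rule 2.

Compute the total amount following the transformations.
3563

Step 1: Apply rule 1 to records with amount < 175
  - 1 records get bonus of 50
  - Of these, 0 records then exceed 526 and get capped
Step 2: Apply rule 2 to records with amount > 526
  - 0 records (original) are capped
Step 3: Calculate final sum = 3563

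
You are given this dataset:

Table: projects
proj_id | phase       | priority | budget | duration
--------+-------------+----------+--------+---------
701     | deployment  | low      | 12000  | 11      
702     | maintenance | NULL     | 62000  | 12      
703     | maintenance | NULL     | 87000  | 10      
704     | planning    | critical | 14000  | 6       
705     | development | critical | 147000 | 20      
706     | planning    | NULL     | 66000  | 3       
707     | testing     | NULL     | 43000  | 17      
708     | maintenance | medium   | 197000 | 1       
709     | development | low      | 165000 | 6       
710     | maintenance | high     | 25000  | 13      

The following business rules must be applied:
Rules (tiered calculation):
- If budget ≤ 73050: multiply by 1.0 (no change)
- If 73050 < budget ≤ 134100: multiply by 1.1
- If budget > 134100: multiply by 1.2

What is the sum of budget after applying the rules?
928500.0

Step 1: Tier 1 (budget ≤ 73050): 6 records, sum = 222000 × 1.0 = 222000.0
Step 2: Tier 2 (73050 < budget ≤ 134100): 1 records, sum = 87000 × 1.1 = 95700.0
Step 3: Tier 3 (budget > 134100): 3 records, sum = 509000 × 1.2 = 610800.0
Step 4: Final sum = 222000.0 + 95700.0 + 610800.0 = 928500.0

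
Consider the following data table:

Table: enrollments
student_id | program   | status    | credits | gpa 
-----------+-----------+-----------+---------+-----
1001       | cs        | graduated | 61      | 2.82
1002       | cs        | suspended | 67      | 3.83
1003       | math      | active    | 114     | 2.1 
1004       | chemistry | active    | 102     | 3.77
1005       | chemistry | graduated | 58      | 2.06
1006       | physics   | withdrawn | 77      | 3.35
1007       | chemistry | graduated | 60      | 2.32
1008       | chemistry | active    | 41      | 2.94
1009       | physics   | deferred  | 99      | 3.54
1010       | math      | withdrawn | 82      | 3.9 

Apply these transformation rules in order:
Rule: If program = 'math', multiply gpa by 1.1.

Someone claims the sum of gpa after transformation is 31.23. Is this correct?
Yes, the result is correct.

Step 1: Calculate the correct sum after transformation
Step 2: Apply multiplier 1.1 to records where program = 'math'
Step 3: Correct result = 31.23
Step 4: Claimed result = 31.23
Step 5: 31.23 = 31.23 ✓
Conclusion: The claimed result is correct.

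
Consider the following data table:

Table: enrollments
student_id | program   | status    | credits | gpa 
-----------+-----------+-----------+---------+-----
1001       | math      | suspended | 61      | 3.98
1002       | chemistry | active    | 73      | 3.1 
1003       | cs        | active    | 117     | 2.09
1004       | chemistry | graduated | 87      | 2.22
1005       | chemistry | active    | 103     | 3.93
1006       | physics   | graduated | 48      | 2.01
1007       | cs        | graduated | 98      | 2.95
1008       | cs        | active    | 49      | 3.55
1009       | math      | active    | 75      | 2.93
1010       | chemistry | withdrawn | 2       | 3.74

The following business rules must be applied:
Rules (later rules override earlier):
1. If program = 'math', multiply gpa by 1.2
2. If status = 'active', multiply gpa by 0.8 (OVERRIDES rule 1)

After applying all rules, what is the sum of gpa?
28.18

Step 1: Rule 2 takes priority for records with status = 'active'
  - 5 records: 15.6 × 0.8 = 12.48
Step 2: Rule 1 applies to remaining records with program = 'math'
  - 1 records: 3.98 × 1.2 = 4.78
Step 3: Other records unchanged: 10.92
Step 4: Final sum = 12.48 + 4.78 + 10.92 = 28.18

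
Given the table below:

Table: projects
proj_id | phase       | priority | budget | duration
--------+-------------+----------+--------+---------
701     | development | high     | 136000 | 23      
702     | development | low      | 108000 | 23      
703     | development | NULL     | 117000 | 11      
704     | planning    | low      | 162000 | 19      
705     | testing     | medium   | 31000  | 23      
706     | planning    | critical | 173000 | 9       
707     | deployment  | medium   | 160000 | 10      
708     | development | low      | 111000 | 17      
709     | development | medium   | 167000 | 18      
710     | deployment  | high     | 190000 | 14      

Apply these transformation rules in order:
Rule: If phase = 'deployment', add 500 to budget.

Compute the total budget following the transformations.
1356000

Step 1: Count records where phase = 'deployment': 2
Step 2: Total bonus added: 2 × 500 = 1000
Step 3: Original sum of budget: 1355000
Step 4: Final sum = 1355000 + 1000 = 1356000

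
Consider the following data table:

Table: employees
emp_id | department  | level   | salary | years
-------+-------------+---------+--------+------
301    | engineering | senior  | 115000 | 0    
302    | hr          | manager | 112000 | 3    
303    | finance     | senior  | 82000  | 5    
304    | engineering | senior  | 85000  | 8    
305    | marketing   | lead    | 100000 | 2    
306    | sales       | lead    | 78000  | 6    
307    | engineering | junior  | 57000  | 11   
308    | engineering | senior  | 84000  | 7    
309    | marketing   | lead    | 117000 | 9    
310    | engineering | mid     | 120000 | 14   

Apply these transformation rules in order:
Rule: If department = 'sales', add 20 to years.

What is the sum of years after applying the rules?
85

Step 1: Count records where department = 'sales': 1
Step 2: Total bonus added: 1 × 20 = 20
Step 3: Original sum of years: 65
Step 4: Final sum = 65 + 20 = 85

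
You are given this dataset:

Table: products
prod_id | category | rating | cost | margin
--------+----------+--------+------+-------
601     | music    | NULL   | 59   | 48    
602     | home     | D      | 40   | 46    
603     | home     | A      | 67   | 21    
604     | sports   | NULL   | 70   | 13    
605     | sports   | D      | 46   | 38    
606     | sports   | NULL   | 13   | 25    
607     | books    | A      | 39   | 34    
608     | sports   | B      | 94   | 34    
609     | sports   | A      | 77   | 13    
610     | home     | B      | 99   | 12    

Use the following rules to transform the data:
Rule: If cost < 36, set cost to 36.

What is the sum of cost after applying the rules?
627

Step 1: 1 records have cost < 36
Step 2: These records originally summed to 13
Step 3: After setting to minimum: 1 × 36 = 36
Step 4: Unaffected records sum: 591
Step 5: Final sum = 36 + 591 = 627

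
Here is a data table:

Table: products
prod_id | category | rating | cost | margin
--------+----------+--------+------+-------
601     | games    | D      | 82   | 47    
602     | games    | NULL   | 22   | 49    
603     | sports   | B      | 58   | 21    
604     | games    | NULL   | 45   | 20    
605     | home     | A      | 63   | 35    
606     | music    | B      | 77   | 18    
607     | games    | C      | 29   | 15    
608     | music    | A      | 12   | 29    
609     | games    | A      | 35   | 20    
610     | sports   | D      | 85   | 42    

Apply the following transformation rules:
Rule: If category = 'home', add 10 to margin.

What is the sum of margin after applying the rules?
306

Step 1: Count records where category = 'home': 1
Step 2: Total bonus added: 1 × 10 = 10
Step 3: Original sum of margin: 296
Step 4: Final sum = 296 + 10 = 306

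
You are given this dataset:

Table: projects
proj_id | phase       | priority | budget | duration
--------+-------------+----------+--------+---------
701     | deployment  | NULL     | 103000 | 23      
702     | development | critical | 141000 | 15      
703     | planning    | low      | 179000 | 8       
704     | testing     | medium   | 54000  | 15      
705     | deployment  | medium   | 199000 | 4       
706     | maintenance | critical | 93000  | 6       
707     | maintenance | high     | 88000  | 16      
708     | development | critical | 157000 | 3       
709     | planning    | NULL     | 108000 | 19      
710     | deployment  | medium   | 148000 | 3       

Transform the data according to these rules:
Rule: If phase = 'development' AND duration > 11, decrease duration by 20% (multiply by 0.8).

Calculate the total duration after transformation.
109.0

Step 1: Find records where phase = 'development' AND duration > 11
Step 2: 1 records match, summing to 15
Step 3: After multiplier: 15 × 0.8 = 12.0
Step 4: Unaffected records sum: 97
Step 5: Final sum = 12.0 + 97 = 109.0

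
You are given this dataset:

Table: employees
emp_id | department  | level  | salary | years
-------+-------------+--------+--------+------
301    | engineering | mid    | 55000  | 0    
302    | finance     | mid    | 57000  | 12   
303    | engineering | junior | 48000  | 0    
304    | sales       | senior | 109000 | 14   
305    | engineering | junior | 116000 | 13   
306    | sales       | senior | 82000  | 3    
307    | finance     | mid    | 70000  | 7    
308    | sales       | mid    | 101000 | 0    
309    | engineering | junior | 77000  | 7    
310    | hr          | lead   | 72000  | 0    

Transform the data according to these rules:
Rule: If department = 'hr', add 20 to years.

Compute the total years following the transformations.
76

Step 1: Count records where department = 'hr': 1
Step 2: Total bonus added: 1 × 20 = 20
Step 3: Original sum of years: 56
Step 4: Final sum = 56 + 20 = 76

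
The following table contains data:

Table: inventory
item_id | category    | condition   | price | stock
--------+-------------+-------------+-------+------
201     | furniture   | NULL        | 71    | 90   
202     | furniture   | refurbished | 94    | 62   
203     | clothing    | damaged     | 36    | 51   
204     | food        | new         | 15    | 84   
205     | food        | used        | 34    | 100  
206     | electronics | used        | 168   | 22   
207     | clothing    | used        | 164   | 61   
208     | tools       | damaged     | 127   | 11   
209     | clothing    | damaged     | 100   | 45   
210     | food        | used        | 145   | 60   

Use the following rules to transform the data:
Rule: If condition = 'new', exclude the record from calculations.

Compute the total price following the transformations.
939

Step 1: Identify records where condition = 'new'
Step 2: The excluded records sum to 15
Step 3: Original total price = 954
Step 4: Remaining total = 954 - 15 = 939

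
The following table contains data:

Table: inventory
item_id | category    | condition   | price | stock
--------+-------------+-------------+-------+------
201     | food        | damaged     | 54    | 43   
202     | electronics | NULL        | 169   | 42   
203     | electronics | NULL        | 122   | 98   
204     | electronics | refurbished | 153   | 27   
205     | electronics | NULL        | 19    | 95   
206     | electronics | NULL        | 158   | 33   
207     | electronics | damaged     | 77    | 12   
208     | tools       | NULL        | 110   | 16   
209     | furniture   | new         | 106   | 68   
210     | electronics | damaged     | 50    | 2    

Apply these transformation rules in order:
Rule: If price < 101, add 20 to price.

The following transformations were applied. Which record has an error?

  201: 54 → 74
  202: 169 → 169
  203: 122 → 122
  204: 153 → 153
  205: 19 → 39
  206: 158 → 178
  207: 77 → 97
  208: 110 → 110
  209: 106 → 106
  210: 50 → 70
Record 206 has an error. The correct transformed value should be 158, not 178.

Step 1: Check each record against the rule
Step 2: Record 206 has price = 158
Step 3: Since 158 >= 101, the bonus should not have been applied
Step 4: Correct value = 158, but claimed value = 178
Conclusion: Record 206 has the error.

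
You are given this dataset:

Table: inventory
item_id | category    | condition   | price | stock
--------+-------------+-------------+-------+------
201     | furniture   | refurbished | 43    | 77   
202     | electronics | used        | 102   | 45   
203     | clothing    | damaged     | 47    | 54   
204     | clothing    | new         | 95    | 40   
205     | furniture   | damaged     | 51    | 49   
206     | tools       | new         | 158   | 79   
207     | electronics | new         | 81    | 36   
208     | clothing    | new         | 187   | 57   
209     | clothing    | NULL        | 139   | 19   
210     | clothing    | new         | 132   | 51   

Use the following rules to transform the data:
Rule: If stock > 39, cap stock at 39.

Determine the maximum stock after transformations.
39

Step 1: Original maximum stock = 79
Step 2: Apply cap at 39
Step 3: 8 records had stock > 39 and were capped
Step 4: Maximum after transformation = 39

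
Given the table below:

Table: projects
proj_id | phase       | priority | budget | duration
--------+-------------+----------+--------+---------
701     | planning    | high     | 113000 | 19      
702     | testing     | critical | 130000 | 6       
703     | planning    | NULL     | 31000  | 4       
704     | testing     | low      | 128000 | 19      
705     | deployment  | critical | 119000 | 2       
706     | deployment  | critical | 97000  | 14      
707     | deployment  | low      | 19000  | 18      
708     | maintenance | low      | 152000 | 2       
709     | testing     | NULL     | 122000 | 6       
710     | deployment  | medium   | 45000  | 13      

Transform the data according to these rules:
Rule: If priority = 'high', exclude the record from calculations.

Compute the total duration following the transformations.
84

Step 1: Identify records where priority = 'high'
Step 2: The excluded records sum to 19
Step 3: Original total duration = 103
Step 4: Remaining total = 103 - 19 = 84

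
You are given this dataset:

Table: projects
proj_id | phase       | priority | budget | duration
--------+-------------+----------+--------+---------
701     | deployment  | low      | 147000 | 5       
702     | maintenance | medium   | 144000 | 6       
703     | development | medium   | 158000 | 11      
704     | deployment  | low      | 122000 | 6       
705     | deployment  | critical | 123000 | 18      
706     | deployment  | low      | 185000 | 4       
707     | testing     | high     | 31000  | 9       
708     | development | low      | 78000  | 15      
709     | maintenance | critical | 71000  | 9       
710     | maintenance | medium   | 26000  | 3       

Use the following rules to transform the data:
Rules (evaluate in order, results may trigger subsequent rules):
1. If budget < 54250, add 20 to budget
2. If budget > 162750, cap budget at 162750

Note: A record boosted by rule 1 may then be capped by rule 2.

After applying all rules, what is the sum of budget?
1062790

Step 1: Apply rule 1 to records with budget < 54250
  - 2 records get bonus of 20
  - Of these, 0 records then exceed 162750 and get capped
Step 2: Apply rule 2 to records with budget > 162750
  - 1 records (original) are capped
Step 3: Calculate final sum = 1062790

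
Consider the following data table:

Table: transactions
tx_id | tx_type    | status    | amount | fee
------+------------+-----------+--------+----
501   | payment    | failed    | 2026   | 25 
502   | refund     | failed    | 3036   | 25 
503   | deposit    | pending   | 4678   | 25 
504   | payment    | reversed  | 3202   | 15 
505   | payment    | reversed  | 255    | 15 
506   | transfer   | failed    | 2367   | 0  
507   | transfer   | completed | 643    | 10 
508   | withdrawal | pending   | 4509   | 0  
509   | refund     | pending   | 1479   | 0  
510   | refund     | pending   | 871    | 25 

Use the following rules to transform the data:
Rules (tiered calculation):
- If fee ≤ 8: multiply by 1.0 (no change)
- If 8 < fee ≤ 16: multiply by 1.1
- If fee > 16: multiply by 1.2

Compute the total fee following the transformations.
164.0

Step 1: Tier 1 (fee ≤ 8): 3 records, sum = 0 × 1.0 = 0.0
Step 2: Tier 2 (8 < fee ≤ 16): 3 records, sum = 40 × 1.1 = 44.0
Step 3: Tier 3 (fee > 16): 4 records, sum = 100 × 1.2 = 120.0
Step 4: Final sum = 0.0 + 44.0 + 120.0 = 164.0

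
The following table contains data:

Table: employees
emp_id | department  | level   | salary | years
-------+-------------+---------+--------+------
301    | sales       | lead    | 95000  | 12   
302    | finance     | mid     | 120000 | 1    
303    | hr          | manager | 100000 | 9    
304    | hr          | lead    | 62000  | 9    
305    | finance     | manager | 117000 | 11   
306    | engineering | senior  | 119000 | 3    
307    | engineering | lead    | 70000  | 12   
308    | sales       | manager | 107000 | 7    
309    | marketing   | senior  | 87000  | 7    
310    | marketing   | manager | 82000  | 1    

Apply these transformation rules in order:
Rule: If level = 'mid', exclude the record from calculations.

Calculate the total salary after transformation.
839000

Step 1: Identify records where level = 'mid'
Step 2: The excluded records sum to 120000
Step 3: Original total salary = 959000
Step 4: Remaining total = 959000 - 120000 = 839000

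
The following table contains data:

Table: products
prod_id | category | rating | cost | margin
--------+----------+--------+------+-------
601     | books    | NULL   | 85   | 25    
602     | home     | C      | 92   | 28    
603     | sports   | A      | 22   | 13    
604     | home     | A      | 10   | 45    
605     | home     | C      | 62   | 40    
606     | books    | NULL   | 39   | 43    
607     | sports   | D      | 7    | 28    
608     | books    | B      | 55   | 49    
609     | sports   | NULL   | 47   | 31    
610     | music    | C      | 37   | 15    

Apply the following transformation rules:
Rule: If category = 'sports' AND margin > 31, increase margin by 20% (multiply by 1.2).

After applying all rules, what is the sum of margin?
317

Step 1: Find records where category = 'sports' AND margin > 31
Step 2: 0 records match, summing to 0
Step 3: After multiplier: 0 × 1.2 = 0.0
Step 4: Unaffected records sum: 317
Step 5: Final sum = 0.0 + 317 = 317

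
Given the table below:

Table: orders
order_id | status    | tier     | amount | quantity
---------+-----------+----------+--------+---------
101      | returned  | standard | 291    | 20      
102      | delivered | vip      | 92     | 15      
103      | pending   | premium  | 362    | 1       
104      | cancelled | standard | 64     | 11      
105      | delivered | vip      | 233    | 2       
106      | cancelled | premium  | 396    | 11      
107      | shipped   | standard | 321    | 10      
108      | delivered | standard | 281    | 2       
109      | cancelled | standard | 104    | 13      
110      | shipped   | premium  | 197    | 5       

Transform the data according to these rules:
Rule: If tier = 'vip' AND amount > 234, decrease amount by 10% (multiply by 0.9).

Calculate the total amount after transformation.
2341

Step 1: Find records where tier = 'vip' AND amount > 234
Step 2: 0 records match, summing to 0
Step 3: After multiplier: 0 × 0.9 = 0.0
Step 4: Unaffected records sum: 2341
Step 5: Final sum = 0.0 + 2341 = 2341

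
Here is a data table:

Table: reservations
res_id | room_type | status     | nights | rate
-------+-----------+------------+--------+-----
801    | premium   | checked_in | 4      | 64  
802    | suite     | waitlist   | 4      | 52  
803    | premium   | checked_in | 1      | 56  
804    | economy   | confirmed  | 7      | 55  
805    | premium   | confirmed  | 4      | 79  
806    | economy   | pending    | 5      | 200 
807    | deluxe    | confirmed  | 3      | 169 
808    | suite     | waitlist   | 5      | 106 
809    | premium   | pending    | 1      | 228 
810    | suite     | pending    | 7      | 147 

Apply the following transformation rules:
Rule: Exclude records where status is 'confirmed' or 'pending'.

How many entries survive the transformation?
4

Step 1: Count records to exclude
  - 3 (confirmed) + 3 (pending) = 6 records
Step 2: Total records: 10
Step 3: Remaining = 10 - 6 = 4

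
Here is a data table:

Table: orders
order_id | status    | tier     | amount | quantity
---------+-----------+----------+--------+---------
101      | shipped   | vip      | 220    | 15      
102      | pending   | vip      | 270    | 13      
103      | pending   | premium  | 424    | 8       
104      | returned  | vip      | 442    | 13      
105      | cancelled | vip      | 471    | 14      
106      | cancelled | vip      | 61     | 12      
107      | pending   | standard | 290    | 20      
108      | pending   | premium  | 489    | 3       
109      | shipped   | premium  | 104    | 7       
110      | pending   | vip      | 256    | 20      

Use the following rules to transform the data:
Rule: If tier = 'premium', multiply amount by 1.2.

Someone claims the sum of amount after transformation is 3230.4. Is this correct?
Yes, the result is correct.

Step 1: Calculate the correct sum after transformation
Step 2: Apply multiplier 1.2 to records where tier = 'premium'
Step 3: Correct result = 3230.4
Step 4: Claimed result = 3230.4
Step 5: 3230.4 = 3230.4 ✓
Conclusion: The claimed result is correct.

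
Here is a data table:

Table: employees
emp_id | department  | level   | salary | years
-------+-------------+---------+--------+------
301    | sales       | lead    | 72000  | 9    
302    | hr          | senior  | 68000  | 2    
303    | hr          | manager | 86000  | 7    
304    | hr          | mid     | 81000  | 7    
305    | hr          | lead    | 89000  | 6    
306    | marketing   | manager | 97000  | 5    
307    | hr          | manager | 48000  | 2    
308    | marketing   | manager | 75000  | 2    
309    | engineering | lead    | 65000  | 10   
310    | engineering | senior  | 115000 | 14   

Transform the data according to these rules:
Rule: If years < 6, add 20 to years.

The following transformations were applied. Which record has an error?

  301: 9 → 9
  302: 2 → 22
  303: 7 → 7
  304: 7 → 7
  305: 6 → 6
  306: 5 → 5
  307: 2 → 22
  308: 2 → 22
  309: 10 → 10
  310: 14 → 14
Record 306 has an error. The correct transformed value should be 25, not 5.

Step 1: Check each record against the rule
Step 2: Record 306 has years = 5
Step 3: Since 5 < 6, the bonus should have been applied
Step 4: Correct value = 25, but claimed value = 5
Conclusion: Record 306 has the error.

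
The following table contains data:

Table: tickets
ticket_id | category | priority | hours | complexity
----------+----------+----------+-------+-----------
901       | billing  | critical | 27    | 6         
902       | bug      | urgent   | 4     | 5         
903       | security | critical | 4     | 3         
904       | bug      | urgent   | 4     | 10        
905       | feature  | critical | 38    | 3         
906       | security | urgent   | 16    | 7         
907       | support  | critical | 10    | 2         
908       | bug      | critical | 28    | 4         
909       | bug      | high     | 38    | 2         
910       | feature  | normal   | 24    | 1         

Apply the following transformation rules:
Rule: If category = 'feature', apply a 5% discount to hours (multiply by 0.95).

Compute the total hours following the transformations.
189.9

Step 1: Records with category = 'feature' have total hours = 62
Step 2: Apply multiplier: 62 × 0.95 = 58.9
Step 3: Other records total: 131
Step 4: Final sum = 58.9 + 131 = 189.9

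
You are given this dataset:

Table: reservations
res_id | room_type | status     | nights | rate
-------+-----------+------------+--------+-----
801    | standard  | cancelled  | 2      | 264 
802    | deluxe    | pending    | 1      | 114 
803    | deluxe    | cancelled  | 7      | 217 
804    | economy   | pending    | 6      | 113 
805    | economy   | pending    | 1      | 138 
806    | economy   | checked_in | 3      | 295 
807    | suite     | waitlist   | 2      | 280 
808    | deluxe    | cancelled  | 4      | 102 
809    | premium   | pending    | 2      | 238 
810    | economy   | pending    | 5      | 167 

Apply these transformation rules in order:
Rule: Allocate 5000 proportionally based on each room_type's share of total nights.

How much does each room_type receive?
deluxe: 1818.18, economy: 2272.73, premium: 303.03, standard: 303.03, suite: 303.03

Step 1: Calculate total nights = 33
Step 2: Calculate each room_type's proportion:
  deluxe: 12/33 = 36.36% → 1818.18
  economy: 15/33 = 45.45% → 2272.73
  premium: 2/33 = 6.06% → 303.03
  standard: 2/33 = 6.06% → 303.03
  suite: 2/33 = 6.06% → 303.03
Step 3: Verify: sum of allocations ≈ 5000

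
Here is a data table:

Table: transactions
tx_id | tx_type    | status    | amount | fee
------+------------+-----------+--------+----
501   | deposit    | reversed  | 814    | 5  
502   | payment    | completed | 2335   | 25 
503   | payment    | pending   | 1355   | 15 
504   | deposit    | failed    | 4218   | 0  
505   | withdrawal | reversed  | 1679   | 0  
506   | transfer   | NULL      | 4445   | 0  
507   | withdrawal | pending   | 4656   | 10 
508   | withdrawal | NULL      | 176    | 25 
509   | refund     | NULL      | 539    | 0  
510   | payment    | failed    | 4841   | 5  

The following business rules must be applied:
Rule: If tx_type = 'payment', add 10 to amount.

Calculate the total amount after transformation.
25088

Step 1: Count records where tx_type = 'payment': 3
Step 2: Total bonus added: 3 × 10 = 30
Step 3: Original sum of amount: 25058
Step 4: Final sum = 25058 + 30 = 25088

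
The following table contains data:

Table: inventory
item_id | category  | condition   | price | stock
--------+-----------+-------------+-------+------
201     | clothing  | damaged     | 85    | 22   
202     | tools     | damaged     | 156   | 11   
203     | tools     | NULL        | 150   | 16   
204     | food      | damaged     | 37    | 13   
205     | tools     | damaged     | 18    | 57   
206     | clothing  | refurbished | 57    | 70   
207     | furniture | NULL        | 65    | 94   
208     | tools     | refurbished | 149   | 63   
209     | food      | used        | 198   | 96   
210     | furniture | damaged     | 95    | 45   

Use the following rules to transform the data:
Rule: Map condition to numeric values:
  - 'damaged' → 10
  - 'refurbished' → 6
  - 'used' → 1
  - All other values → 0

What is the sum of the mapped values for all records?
63

Step 1: Apply mapping to each record
Step 2: Count by status:
  'damaged': 5 records × 10 = 50
  'refurbished': 2 records × 6 = 12
  'used': 1 records × 1 = 1
Step 3: Sum all mapped values = 63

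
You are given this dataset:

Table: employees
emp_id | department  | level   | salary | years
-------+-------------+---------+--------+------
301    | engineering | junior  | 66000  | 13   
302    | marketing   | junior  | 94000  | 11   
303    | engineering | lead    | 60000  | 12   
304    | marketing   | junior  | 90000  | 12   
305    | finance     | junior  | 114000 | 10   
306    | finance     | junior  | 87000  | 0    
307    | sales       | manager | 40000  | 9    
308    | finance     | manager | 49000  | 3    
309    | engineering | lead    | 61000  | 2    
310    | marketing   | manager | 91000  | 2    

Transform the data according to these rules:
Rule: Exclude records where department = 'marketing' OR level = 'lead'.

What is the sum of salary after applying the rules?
356000

Step 1: Find records where department = 'marketing' OR level = 'lead'
Step 2: 5 records match, summing to 396000
Step 3: Original sum: 752000
Step 4: Remaining sum = 752000 - 396000 = 356000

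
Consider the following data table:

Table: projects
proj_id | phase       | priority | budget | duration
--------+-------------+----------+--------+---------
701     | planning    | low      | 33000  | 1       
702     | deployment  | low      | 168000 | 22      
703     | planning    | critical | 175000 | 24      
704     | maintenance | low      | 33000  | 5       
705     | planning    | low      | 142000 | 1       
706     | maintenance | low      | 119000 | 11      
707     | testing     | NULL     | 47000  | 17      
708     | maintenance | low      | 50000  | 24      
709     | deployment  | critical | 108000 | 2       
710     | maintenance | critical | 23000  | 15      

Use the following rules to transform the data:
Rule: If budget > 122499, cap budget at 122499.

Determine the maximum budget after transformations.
122499

Step 1: Original maximum budget = 175000
Step 2: Apply cap at 122499
Step 3: 3 records had budget > 122499 and were capped
Step 4: Maximum after transformation = 122499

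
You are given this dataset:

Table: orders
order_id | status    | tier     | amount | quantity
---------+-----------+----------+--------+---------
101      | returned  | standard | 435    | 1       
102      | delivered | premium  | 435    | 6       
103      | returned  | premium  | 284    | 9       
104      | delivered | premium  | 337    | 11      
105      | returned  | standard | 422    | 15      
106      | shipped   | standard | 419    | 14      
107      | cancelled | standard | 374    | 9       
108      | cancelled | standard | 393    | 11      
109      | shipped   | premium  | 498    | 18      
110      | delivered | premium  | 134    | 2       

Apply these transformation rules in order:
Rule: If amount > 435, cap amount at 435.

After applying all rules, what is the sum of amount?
3668

Step 1: 1 records have amount > 435
Step 2: These records originally summed to 498
Step 3: After capping: 1 × 435 = 435
Step 4: Unaffected records sum: 3233
Step 5: Final sum = 435 + 3233 = 3668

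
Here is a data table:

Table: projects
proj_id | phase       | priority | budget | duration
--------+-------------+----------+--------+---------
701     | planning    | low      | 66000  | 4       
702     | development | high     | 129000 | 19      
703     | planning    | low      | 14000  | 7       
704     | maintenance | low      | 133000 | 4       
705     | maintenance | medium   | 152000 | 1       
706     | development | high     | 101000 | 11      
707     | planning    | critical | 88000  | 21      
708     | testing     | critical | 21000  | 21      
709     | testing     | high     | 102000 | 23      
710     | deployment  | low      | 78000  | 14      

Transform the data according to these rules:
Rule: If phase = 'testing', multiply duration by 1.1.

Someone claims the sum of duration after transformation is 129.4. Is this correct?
Yes, the result is correct.

Step 1: Calculate the correct sum after transformation
Step 2: Apply multiplier 1.1 to records where phase = 'testing'
Step 3: Correct result = 129.4
Step 4: Claimed result = 129.4
Step 5: 129.4 = 129.4 ✓
Conclusion: The claimed result is correct.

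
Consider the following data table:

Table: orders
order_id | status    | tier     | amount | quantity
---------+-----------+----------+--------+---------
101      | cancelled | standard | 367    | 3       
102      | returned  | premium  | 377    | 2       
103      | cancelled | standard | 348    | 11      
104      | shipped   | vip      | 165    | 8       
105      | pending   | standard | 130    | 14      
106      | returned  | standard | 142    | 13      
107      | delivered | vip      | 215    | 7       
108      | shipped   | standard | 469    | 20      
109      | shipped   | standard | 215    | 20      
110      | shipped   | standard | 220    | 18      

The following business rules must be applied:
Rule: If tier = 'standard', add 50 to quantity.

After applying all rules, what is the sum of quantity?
466

Step 1: Count records where tier = 'standard': 7
Step 2: Total bonus added: 7 × 50 = 350
Step 3: Original sum of quantity: 116
Step 4: Final sum = 116 + 350 = 466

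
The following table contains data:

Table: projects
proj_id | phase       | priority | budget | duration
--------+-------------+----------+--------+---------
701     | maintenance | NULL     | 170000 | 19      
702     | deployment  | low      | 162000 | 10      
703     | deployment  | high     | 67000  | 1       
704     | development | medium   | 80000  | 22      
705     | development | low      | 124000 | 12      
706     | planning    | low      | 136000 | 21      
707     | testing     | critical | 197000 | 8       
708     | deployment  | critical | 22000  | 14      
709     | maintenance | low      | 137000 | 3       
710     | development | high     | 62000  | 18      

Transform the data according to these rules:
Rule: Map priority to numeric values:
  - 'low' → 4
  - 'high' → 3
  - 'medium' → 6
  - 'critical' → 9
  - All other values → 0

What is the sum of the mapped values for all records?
46

Step 1: Apply mapping to each record
Step 2: Count by status:
  'low': 4 records × 4 = 16
  'high': 2 records × 3 = 6
  'medium': 1 records × 6 = 6
  'critical': 2 records × 9 = 18
Step 3: Sum all mapped values = 46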